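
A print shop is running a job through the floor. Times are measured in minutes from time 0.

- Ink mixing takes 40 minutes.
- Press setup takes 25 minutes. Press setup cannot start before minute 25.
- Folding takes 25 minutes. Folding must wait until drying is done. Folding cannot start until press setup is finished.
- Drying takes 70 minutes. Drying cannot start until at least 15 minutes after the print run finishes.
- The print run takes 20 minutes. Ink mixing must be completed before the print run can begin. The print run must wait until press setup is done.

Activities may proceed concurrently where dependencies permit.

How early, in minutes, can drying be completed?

After its own release at minute 25, press setup can start at minute 25 and finishes at minute 50.
Ink mixing has no prerequisites, so it starts at minute 0 and finishes at minute 40.
The print run needs all of ink mixing (finishes minute 40); press setup (finishes minute 50). That puts its earliest start at minute 50; it finishes at 50 + 20 = minute 70.
After the print run (finishes minute 70, plus 15-minute gap → minute 85), drying can start at minute 85 and finishes at minute 155.

155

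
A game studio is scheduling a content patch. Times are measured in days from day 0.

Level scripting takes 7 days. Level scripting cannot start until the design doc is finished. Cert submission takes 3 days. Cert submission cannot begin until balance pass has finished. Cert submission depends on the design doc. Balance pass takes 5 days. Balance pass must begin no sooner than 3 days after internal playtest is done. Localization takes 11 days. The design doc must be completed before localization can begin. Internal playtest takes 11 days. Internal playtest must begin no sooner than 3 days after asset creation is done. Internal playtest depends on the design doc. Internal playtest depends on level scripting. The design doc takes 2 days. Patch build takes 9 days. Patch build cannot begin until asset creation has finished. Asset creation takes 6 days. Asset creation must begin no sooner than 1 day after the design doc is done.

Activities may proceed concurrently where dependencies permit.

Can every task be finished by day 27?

The design doc can start immediately at day 0; it finishes at day 2.
Localization waits on the design doc (finishes day 2), so it starts at day 2 and finishes at 2 + 11 = day 13.
After the design doc (finishes day 2), level scripting can start at day 2 and finishes at day 9.
After the design doc (finishes day 2, plus 1-day gap → day 3), asset creation can start at day 3 and finishes at day 9.
Patch build cannot begin until asset creation (finishes day 9). It runs from day 9 to 9 + 9 = day 18.
For internal playtest: asset creation (finishes day 9, plus 3-day gap → day 12); the design doc (finishes day 2); level scripting (finishes day 9). Taking the maximum gives a start of day 12, and it finishes at 12 + 11 = day 23.
Balance pass cannot begin until internal playtest (finishes day 23, plus 3-day gap → day 26). It runs from day 26 to 26 + 5 = day 31.
Cert submission cannot start until balance pass (finishes day 31); the design doc (finishes day 2). The controlling bound is day 31, so cert submission finishes at 31 + 3 = day 34.
The earliest everything can be done is day 34, which is after the deadline of 27, so it is not possible.

No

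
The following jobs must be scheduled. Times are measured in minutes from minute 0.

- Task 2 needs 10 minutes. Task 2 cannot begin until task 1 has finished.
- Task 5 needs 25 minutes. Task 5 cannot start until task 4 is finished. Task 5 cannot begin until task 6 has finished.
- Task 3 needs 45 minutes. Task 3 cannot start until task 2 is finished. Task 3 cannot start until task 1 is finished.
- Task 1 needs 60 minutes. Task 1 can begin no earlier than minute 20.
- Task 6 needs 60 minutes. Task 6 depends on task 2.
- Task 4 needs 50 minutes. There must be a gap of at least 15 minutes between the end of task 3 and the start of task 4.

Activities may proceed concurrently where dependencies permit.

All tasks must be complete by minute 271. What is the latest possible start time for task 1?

Task 5 has no dependents, so it just needs to finish by minute 271. Starting by 271 − 25 = minute 246 achieves that.
Since task 5 (must start by minute 246) depends on it, task 4 must finish by minute 246. Backing off its 50-minute duration gives a latest start of minute 196.
Task 3 feeds into task 4 (must start by minute 196, minus 15-minute gap → minute 181); so task 3 must finish by minute 181 and therefore start by minute 136.
Task 6 feeds into task 5 (must start by minute 246); so task 6 must finish by minute 246 and therefore start by minute 186.
Task 2 must finish in time for task 3 (must start by minute 136); task 6 (must start by minute 186). The tightest is minute 136, so task 2 must start by 136 − 10 = minute 126.
Task 1 feeds task 2 (must start by minute 126); task 3 (must start by minute 136). Taking the minimum, task 1 must finish by minute 126 and start by 126 − 60 = minute 66.

66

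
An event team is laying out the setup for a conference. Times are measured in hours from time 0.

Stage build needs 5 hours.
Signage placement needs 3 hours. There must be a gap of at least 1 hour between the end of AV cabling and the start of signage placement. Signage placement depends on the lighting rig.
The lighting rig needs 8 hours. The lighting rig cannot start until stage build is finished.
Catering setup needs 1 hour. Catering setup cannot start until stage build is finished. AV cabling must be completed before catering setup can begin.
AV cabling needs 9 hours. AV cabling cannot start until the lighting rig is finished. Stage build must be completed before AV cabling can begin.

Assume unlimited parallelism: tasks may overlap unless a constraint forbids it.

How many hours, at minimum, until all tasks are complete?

26

Nothing blocks stage build, so it runs from hour 0 to hour 5.
The lighting rig cannot begin until stage build (finishes hour 5). It runs from hour 5 to 5 + 8 = hour 13.
AV cabling needs all of the lighting rig (finishes hour 13); stage build (finishes hour 5). That puts its earliest start at hour 13; it finishes at 13 + 9 = hour 22.
Catering setup cannot start until stage build (finishes hour 5); AV cabling (finishes hour 22). The controlling bound is hour 22, so catering setup finishes at 22 + 1 = hour 23.
Signage placement cannot start until AV cabling (finishes hour 22, plus 1-hour gap → hour 23); the lighting rig (finishes hour 13). The controlling bound is hour 23, so signage placement finishes at 23 + 3 = hour 26.
All tasks are finished once the last one completes. Finish times: Stage build at 5, The lighting rig at 13, AV cabling at 22, Signage placement at 26, Catering setup at 23. The latest is hour 26.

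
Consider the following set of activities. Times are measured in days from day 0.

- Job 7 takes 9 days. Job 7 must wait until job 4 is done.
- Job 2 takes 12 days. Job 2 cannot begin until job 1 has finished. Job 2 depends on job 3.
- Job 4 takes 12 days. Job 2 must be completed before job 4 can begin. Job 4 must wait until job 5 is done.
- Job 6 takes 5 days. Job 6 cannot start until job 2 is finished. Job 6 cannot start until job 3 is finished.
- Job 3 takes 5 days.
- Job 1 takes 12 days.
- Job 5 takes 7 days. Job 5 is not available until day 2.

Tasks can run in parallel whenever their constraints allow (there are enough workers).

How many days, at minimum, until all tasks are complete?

45

Job 5 waits on its own release at day 2, so it starts at day 2 and finishes at 2 + 7 = day 9.
Job 3 can start immediately at day 0; it finishes at day 5.
Job 1 has no prerequisites, so it starts at day 0 and finishes at day 12.
For job 2: job 1 (finishes day 12); job 3 (finishes day 5). Taking the maximum gives a start of day 12, and it finishes at 12 + 12 = day 24.
Job 6 cannot start until job 2 (finishes day 24); job 3 (finishes day 5). The controlling bound is day 24, so job 6 finishes at 24 + 5 = day 29.
Job 4 needs all of job 2 (finishes day 24); job 5 (finishes day 9). That puts its earliest start at day 24; it finishes at 24 + 12 = day 36.
Job 7 waits on job 4 (finishes day 36), so it starts at day 36 and finishes at 36 + 9 = day 45.
All tasks are finished once the last one completes. Finish times: Job 1 at 12, Job 2 at 24, Job 3 at 5, Job 4 at 36, Job 5 at 9, Job 6 at 29, Job 7 at 45. The latest is day 45.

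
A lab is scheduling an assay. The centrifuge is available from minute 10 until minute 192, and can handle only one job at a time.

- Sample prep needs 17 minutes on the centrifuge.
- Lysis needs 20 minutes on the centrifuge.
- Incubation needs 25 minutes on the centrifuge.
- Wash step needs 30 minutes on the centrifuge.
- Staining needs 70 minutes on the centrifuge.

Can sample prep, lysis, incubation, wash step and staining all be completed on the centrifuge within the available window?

The centrifuge window is 192 − 10 = 182 minutes.
Running back to back, the jobs need 17 + 20 + 25 + 30 + 70 = 162 minutes on the centrifuge.
Since 162 ≤ 182, they fit within the window.

Yes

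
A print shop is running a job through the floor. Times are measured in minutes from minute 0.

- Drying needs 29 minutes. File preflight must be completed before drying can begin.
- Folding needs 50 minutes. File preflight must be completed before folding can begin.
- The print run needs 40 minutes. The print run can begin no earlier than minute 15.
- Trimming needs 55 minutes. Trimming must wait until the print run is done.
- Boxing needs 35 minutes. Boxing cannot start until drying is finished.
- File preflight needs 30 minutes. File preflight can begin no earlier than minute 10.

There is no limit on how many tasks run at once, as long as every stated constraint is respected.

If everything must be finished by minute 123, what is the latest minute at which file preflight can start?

29

To finish by minute 123, boxing (duration 35) must start no later than minute 88.
Drying has to be done before boxing (must start by minute 88). That means finishing by minute 88, i.e. starting by 88 − 29 = minute 59.
Nothing follows folding; the deadline of minute 123 is its only limit. It must start by 123 − 50 = minute 73.
File preflight must finish in time for drying (must start by minute 59); folding (must start by minute 73). The tightest is minute 59, so file preflight must start by 59 − 30 = minute 29.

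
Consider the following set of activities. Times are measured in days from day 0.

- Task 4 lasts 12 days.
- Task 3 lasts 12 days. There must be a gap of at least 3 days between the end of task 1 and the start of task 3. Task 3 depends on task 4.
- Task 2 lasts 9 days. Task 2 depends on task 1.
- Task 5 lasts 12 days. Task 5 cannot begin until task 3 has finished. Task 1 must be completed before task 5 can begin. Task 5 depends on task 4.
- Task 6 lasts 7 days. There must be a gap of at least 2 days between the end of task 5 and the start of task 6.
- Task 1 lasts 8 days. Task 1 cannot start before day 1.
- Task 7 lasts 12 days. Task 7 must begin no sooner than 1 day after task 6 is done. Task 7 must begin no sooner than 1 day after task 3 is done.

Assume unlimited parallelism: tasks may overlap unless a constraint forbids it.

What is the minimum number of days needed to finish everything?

Task 4 has no prerequisites, so it starts at day 0 and finishes at day 12.
Task 1 waits on its own release at day 1, so it starts at day 1 and finishes at 1 + 8 = day 9.
Task 3 needs all of task 1 (finishes day 9, plus 3-day gap → day 12); task 4 (finishes day 12). That puts its earliest start at day 12; it finishes at 12 + 12 = day 24.
Task 5 has to wait for task 3 (finishes day 24); task 1 (finishes day 9); task 4 (finishes day 12). The latest of these is day 24, so task 5 runs day 24 to 24 + 12 = day 36.
After task 5 (finishes day 36, plus 2-day gap → day 38), task 6 can start at day 38 and finishes at day 45.
Task 7 has to wait for task 6 (finishes day 45, plus 1-day gap → day 46); task 3 (finishes day 24, plus 1-day gap → day 25). The latest of these is day 46, so task 7 runs day 46 to 46 + 12 = day 58.
Task 2 waits on task 1 (finishes day 9), so it starts at day 9 and finishes at 9 + 9 = day 18.
All tasks are finished once the last one completes. Finish times: Task 1 at 9, Task 2 at 18, Task 3 at 24, Task 4 at 12, Task 5 at 36, Task 6 at 45, Task 7 at 58. The latest is day 58.

58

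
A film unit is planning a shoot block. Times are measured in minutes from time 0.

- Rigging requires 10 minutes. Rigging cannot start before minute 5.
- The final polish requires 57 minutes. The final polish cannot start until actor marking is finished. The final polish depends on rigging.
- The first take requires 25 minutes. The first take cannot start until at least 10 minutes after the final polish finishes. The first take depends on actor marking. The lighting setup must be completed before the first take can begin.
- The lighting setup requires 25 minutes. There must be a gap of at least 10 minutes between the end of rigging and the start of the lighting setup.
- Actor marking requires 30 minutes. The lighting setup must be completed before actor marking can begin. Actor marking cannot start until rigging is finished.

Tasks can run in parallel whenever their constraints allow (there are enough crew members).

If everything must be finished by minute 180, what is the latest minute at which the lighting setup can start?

The first take has no dependents, so it just needs to finish by minute 180. Starting by 180 − 25 = minute 155 achieves that.
Since the first take (must start by minute 155, minus 10-minute gap → minute 145) depends on it, the final polish must finish by minute 145. Backing off its 57-minute duration gives a latest start of minute 88.
Actor marking must finish in time for the final polish (must start by minute 88); the first take (must start by minute 155). The tightest is minute 88, so actor marking must start by 88 − 30 = minute 58.
The lighting setup must finish in time for actor marking (must start by minute 58); the first take (must start by minute 155). The tightest is minute 58, so the lighting setup must start by 58 − 25 = minute 33.

33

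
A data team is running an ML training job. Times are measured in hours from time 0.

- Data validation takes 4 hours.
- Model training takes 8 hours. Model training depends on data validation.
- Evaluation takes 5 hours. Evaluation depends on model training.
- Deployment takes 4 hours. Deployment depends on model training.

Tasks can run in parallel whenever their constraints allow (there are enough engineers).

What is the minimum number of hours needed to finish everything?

Data validation has no prerequisites, so it starts at hour 0 and finishes at hour 4.
After data validation (finishes hour 4), model training can start at hour 4 and finishes at hour 12.
Deployment cannot begin until model training (finishes hour 12). It runs from hour 12 to 12 + 4 = hour 16.
Evaluation waits on model training (finishes hour 12), so it starts at hour 12 and finishes at 12 + 5 = hour 17.
All tasks are finished once the last one completes. Finish times: Data validation at 4, Model training at 12, Evaluation at 17, Deployment at 16. The latest is hour 17.

17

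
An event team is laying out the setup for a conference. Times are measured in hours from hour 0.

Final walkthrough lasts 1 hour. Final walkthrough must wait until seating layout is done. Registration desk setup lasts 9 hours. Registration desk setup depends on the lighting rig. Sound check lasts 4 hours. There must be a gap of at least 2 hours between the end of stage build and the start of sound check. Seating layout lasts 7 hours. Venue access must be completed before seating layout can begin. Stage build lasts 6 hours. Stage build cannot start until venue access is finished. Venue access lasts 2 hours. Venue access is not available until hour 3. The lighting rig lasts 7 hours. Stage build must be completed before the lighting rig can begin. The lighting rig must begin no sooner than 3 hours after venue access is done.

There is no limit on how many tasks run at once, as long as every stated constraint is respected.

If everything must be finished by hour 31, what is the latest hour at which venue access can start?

Nothing follows registration desk setup; the deadline of hour 31 is its only limit. It must start by 31 − 9 = hour 22.
The lighting rig has to be done before registration desk setup (must start by hour 22). That means finishing by hour 22, i.e. starting by 22 − 7 = hour 15.
To finish by hour 31, sound check (duration 4) must start no later than hour 27.
Stage build has several dependents: the lighting rig (must start by hour 15); sound check (must start by hour 27, minus 2-hour gap → hour 25). The earliest of those limits is hour 15, so stage build must start by 15 − 6 = hour 9.
Nothing follows final walkthrough; the deadline of hour 31 is its only limit. It must start by 31 − 1 = hour 30.
Since final walkthrough (must start by hour 30) depends on it, seating layout must finish by hour 30. Backing off its 7-hour duration gives a latest start of hour 23.
Venue access has several dependents: stage build (must start by hour 9); the lighting rig (must start by hour 15, minus 3-hour gap → hour 12); seating layout (must start by hour 23). The earliest of those limits is hour 9, so venue access must start by 9 − 2 = hour 7.

7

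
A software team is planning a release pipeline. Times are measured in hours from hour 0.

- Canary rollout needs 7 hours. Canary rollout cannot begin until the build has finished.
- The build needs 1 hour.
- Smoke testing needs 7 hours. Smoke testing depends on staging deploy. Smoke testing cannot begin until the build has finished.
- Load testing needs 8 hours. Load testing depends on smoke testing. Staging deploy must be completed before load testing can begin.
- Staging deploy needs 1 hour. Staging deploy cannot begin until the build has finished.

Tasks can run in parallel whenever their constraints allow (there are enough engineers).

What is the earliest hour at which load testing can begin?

The build has no prerequisites, so it starts at hour 0 and finishes at hour 1.
After the build (finishes hour 1), staging deploy can start at hour 1 and finishes at hour 2.
Smoke testing has to wait for staging deploy (finishes hour 2); the build (finishes hour 1). The latest of these is hour 2, so smoke testing runs hour 2 to 2 + 7 = hour 9.
Load testing waits on smoke testing (finishes hour 9); staging deploy (finishes hour 2). The latest of these is hour 9, which is the earliest load testing can start.

9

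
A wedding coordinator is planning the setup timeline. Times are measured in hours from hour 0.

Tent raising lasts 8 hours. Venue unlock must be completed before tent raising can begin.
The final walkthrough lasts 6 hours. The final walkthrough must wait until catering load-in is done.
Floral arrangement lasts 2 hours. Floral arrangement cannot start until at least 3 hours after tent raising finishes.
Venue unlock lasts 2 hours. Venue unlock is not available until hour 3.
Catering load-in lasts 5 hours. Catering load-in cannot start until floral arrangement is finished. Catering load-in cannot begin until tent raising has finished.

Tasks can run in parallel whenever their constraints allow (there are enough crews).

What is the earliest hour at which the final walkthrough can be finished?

After its own release at hour 3, venue unlock can start at hour 3 and finishes at hour 5.
Tent raising cannot begin until venue unlock (finishes hour 5). It runs from hour 5 to 5 + 8 = hour 13.
After tent raising (finishes hour 13, plus 3-hour gap → hour 16), floral arrangement can start at hour 16 and finishes at hour 18.
Catering load-in needs all of floral arrangement (finishes hour 18); tent raising (finishes hour 13). That puts its earliest start at hour 18; it finishes at 18 + 5 = hour 23.
The final walkthrough waits on catering load-in (finishes hour 23), so it starts at hour 23 and finishes at 23 + 6 = hour 29.

29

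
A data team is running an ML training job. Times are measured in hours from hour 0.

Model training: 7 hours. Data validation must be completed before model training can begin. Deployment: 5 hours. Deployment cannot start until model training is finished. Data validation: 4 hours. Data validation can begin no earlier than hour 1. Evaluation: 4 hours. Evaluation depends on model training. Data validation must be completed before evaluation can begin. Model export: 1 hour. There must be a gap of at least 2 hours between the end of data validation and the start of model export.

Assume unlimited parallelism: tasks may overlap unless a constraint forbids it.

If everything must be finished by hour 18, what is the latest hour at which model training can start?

Nothing follows evaluation; the deadline of hour 18 is its only limit. It must start by 18 − 4 = hour 14.
Deployment must finish by hour 18; it takes 5 hours, so it must start by 18 − 5 = hour 13.
Model training has several dependents: evaluation (must start by hour 14); deployment (must start by hour 13). The earliest of those limits is hour 13, so model training must start by 13 − 7 = hour 6.

6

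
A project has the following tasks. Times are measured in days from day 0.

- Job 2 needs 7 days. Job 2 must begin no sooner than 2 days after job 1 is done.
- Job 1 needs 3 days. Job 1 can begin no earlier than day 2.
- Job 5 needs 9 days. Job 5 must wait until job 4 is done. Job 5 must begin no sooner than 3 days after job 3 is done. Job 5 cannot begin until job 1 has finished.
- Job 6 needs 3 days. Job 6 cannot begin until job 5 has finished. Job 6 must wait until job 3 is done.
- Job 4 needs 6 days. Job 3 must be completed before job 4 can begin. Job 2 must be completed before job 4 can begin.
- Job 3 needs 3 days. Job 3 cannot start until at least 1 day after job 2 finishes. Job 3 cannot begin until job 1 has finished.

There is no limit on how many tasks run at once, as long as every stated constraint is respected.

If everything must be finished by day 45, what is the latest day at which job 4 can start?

Nothing follows job 6; the deadline of day 45 is its only limit. It must start by 45 − 3 = day 42.
Since job 6 (must start by day 42) depends on it, job 5 must finish by day 42. Backing off its 9-day duration gives a latest start of day 33.
Job 4 has to be done before job 5 (must start by day 33). That means finishing by day 33, i.e. starting by 33 − 6 = day 27.

27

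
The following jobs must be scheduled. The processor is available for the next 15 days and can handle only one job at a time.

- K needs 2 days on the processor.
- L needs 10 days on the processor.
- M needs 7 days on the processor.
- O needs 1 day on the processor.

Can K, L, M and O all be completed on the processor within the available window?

Running back to back, the jobs need 2 + 10 + 7 + 1 = 20 days on the processor.
Since 20 > 15, they cannot all fit.

No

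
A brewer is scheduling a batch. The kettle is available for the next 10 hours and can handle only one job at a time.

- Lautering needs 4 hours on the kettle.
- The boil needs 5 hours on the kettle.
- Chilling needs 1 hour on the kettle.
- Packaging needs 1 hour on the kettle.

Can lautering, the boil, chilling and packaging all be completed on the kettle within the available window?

No

Running back to back, the jobs need 4 + 5 + 1 + 1 = 11 hours on the kettle.
Since 11 > 10, they cannot all fit.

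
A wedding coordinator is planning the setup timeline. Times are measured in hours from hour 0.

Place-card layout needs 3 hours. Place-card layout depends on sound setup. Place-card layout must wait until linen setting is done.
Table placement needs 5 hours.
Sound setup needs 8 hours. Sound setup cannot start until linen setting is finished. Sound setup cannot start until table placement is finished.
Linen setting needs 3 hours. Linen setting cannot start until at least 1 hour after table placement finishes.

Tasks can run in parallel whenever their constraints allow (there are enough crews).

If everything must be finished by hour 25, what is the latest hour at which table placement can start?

Place-card layout has no dependents, so it just needs to finish by hour 25. Starting by 25 − 3 = hour 22 achieves that.
Sound setup has to be done before place-card layout (must start by hour 22). That means finishing by hour 22, i.e. starting by 22 − 8 = hour 14.
Linen setting must finish in time for sound setup (must start by hour 14); place-card layout (must start by hour 22). The tightest is hour 14, so linen setting must start by 14 − 3 = hour 11.
For table placement: linen setting (must start by hour 11, minus 1-hour gap → hour 10); sound setup (must start by hour 14). The most restrictive is hour 10; with a 5-hour duration, table placement must start by hour 5.

5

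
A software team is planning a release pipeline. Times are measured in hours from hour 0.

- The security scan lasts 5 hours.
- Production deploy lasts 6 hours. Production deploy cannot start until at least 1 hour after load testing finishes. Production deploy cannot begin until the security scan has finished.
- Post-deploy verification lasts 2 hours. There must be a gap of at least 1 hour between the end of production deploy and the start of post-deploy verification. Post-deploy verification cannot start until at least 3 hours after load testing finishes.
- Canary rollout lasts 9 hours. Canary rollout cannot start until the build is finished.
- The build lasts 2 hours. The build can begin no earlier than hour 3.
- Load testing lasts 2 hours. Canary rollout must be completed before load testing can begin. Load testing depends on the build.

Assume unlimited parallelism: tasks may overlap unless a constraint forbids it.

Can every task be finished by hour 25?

No

Nothing blocks the security scan, so it runs from hour 0 to hour 5.
After its own release at hour 3, the build can start at hour 3 and finishes at hour 5.
Canary rollout cannot begin until the build (finishes hour 5). It runs from hour 5 to 5 + 9 = hour 14.
For load testing: canary rollout (finishes hour 14); the build (finishes hour 5). Taking the maximum gives a start of hour 14, and it finishes at 14 + 2 = hour 16.
Production deploy needs all of load testing (finishes hour 16, plus 1-hour gap → hour 17); the security scan (finishes hour 5). That puts its earliest start at hour 17; it finishes at 17 + 6 = hour 23.
Post-deploy verification needs all of production deploy (finishes hour 23, plus 1-hour gap → hour 24); load testing (finishes hour 16, plus 3-hour gap → hour 19). That puts its earliest start at hour 24; it finishes at 24 + 2 = hour 26.
The earliest everything can be done is hour 26, which is after the deadline of 25, so it is not possible.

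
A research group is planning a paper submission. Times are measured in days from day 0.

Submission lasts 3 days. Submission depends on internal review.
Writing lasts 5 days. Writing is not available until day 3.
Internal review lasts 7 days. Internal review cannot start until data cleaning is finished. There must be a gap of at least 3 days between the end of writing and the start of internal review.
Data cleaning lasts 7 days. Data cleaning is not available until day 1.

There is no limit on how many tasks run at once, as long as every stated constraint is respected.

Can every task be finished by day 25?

Yes

After its own release at day 3, writing can start at day 3 and finishes at day 8.
Data cleaning cannot begin until its own release at day 1. It runs from day 1 to 1 + 7 = day 8.
For internal review: data cleaning (finishes day 8); writing (finishes day 8, plus 3-day gap → day 11). Taking the maximum gives a start of day 11, and it finishes at 11 + 7 = day 18.
After internal review (finishes day 18), submission can start at day 18 and finishes at day 21.
Every task is finished by day 21, which is no later than the deadline of 25, so the schedule is feasible.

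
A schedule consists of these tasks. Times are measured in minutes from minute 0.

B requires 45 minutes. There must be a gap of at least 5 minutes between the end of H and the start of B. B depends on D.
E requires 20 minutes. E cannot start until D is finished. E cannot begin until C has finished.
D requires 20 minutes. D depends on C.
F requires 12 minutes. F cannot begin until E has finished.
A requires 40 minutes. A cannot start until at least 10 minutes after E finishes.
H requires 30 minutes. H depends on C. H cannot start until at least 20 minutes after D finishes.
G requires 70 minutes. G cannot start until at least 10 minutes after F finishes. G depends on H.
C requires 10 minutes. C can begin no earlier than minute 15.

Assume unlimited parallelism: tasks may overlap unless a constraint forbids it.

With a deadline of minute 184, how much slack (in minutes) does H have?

19

C cannot begin until its own release at minute 15. It runs from minute 15 to 15 + 10 = minute 25.
D cannot begin until C (finishes minute 25). It runs from minute 25 to 25 + 20 = minute 45.
H needs all of C (finishes minute 25); D (finishes minute 45, plus 20-minute gap → minute 65). That puts its earliest start at minute 65; it finishes at 65 + 30 = minute 95.

Working backward from the deadline:
G must finish by minute 184; it takes 70 minutes, so it must start by 184 − 70 = minute 114.
B has no dependents, so it just needs to finish by minute 184. Starting by 184 − 45 = minute 139 achieves that.
For H: B (must start by minute 139, minus 5-minute gap → minute 134); G (must start by minute 114). The most restrictive is minute 114; with a 30-minute duration, H must start by minute 84.
So H can start as early as minute 65 and as late as minute 84, giving 84 − 65 = 19 minutes of slack.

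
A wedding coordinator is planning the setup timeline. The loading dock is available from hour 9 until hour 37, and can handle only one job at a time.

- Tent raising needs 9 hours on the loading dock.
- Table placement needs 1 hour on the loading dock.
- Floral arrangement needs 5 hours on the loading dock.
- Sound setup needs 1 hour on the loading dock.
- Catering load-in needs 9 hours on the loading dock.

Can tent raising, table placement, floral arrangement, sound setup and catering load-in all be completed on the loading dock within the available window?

The loading dock window is 37 − 9 = 28 hours.
Running back to back, the jobs need 9 + 1 + 5 + 1 + 9 = 25 hours on the loading dock.
Since 25 ≤ 28, they fit within the window.

Yes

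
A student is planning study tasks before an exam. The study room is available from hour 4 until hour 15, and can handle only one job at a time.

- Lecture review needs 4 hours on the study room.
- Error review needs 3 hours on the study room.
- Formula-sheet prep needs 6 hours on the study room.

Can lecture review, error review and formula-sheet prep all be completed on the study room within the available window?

No

The study room window is 15 − 4 = 11 hours.
Running back to back, the jobs need 4 + 3 + 6 = 13 hours on the study room.
Since 13 > 11, they cannot all fit.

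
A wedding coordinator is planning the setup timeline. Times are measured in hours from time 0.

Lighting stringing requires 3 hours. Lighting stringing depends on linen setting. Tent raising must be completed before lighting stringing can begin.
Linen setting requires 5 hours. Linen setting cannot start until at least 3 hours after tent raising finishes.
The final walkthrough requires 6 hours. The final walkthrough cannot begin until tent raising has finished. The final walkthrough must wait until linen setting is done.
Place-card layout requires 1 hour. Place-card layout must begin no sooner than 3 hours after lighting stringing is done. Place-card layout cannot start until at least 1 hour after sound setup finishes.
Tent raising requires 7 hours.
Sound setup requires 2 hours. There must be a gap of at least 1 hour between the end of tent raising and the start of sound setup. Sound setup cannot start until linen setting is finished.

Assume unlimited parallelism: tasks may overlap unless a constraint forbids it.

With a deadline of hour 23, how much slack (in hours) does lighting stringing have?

Tent raising has no prerequisites, so it starts at hour 0 and finishes at hour 7.
Linen setting waits on tent raising (finishes hour 7, plus 3-hour gap → hour 10), so it starts at hour 10 and finishes at 10 + 5 = hour 15.
Lighting stringing needs all of linen setting (finishes hour 15); tent raising (finishes hour 7). That puts its earliest start at hour 15; it finishes at 15 + 3 = hour 18.

Working backward from the deadline:
Place-card layout must finish by hour 23; it takes 1 hour, so it must start by 23 − 1 = hour 22.
Lighting stringing feeds into place-card layout (must start by hour 22, minus 3-hour gap → hour 19); so lighting stringing must finish by hour 19 and therefore start by hour 16.
So lighting stringing can start as early as hour 15 and as late as hour 16, giving 16 − 15 = 1 hour of slack.

1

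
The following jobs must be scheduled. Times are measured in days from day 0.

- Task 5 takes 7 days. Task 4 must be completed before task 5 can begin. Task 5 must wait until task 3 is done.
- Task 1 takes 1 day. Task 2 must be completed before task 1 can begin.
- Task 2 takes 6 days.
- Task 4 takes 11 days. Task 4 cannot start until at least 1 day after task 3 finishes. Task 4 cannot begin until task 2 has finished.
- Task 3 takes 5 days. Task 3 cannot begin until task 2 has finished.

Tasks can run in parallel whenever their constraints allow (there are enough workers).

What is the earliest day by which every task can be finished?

30

Task 2 can start immediately at day 0; it finishes at day 6.
Task 3 cannot begin until task 2 (finishes day 6). It runs from day 6 to 6 + 5 = day 11.
Task 4 cannot start until task 3 (finishes day 11, plus 1-day gap → day 12); task 2 (finishes day 6). The controlling bound is day 12, so task 4 finishes at 12 + 11 = day 23.
Task 5 cannot start until task 4 (finishes day 23); task 3 (finishes day 11). The controlling bound is day 23, so task 5 finishes at 23 + 7 = day 30.
Task 1 cannot begin until task 2 (finishes day 6). It runs from day 6 to 6 + 1 = day 7.
All tasks are finished once the last one completes. Finish times: Task 1 at 7, Task 2 at 6, Task 3 at 11, Task 4 at 23, Task 5 at 30. The latest is day 30.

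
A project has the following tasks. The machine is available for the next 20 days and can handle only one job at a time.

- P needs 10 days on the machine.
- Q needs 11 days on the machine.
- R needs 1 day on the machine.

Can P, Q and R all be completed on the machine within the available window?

No

Running back to back, the jobs need 10 + 11 + 1 = 22 days on the machine.
Since 22 > 20, they cannot all fit.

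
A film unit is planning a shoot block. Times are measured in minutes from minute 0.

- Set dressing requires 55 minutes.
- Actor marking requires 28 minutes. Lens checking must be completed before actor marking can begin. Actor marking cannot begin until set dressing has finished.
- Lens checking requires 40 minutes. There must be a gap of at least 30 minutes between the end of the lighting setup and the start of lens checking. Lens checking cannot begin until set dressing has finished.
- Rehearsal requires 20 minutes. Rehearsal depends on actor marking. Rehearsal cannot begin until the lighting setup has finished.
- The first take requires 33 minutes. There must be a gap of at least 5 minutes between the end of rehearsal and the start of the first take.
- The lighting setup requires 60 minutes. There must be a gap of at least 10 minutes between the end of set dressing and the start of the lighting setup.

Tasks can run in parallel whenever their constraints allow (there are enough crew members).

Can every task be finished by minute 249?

No

Nothing blocks set dressing, so it runs from minute 0 to minute 55.
The lighting setup cannot begin until set dressing (finishes minute 55, plus 10-minute gap → minute 65). It runs from minute 65 to 65 + 60 = minute 125.
Lens checking needs all of the lighting setup (finishes minute 125, plus 30-minute gap → minute 155); set dressing (finishes minute 55). That puts its earliest start at minute 155; it finishes at 155 + 40 = minute 195.
Actor marking has to wait for lens checking (finishes minute 195); set dressing (finishes minute 55). The latest of these is minute 195, so actor marking runs minute 195 to 195 + 28 = minute 223.
Rehearsal has to wait for actor marking (finishes minute 223); the lighting setup (finishes minute 125). The latest of these is minute 223, so rehearsal runs minute 223 to 223 + 20 = minute 243.
After rehearsal (finishes minute 243, plus 5-minute gap → minute 248), the first take can start at minute 248 and finishes at minute 281.
The earliest everything can be done is minute 281, which is after the deadline of 249, so it is not possible.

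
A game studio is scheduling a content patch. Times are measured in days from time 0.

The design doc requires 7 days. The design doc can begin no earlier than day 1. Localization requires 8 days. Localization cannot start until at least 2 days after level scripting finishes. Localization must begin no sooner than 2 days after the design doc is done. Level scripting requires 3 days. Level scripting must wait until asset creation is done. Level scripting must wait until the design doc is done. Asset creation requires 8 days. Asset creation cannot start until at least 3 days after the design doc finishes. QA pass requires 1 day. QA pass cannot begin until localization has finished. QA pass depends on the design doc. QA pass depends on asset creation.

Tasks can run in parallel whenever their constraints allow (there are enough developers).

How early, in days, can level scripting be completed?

22

The design doc cannot begin until its own release at day 1. It runs from day 1 to 1 + 7 = day 8.
Asset creation waits on the design doc (finishes day 8, plus 3-day gap → day 11), so it starts at day 11 and finishes at 11 + 8 = day 19.
Level scripting needs all of asset creation (finishes day 19); the design doc (finishes day 8). That puts its earliest start at day 19; it finishes at 19 + 3 = day 22.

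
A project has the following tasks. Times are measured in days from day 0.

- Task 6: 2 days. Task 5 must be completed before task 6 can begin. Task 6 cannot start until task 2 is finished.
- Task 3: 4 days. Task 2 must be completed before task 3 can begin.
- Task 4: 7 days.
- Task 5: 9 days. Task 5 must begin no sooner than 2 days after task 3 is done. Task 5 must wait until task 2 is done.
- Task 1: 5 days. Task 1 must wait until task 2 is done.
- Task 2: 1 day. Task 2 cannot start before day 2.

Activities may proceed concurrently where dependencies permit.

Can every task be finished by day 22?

Task 4 has no prerequisites, so it starts at day 0 and finishes at day 7.
After its own release at day 2, task 2 can start at day 2 and finishes at day 3.
Task 3 waits on task 2 (finishes day 3), so it starts at day 3 and finishes at 3 + 4 = day 7.
Task 5 cannot start until task 3 (finishes day 7, plus 2-day gap → day 9); task 2 (finishes day 3). The controlling bound is day 9, so task 5 finishes at 9 + 9 = day 18.
Task 6 cannot start until task 5 (finishes day 18); task 2 (finishes day 3). The controlling bound is day 18, so task 6 finishes at 18 + 2 = day 20.
After task 2 (finishes day 3), task 1 can start at day 3 and finishes at day 8.
Every task is finished by day 20, which is no later than the deadline of 22, so the schedule is feasible.

Yes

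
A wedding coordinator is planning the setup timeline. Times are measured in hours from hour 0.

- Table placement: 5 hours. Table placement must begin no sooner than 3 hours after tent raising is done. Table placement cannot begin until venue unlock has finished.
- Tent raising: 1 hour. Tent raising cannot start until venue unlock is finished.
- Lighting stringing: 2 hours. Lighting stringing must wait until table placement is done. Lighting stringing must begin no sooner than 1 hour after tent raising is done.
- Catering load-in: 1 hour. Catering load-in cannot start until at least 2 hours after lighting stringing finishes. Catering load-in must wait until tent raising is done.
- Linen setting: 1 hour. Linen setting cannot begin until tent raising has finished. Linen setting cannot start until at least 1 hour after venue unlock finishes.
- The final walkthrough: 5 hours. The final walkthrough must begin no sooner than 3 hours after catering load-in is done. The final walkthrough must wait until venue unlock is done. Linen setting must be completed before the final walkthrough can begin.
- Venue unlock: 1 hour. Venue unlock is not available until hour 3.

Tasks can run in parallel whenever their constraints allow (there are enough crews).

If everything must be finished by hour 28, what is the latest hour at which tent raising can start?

6

The final walkthrough must finish by hour 28; it takes 5 hours, so it must start by 28 − 5 = hour 23.
Catering load-in must finish before the final walkthrough (must start by hour 23, minus 3-hour gap → hour 20). With a 1-hour duration, catering load-in must start by 20 − 1 = hour 19.
Lighting stringing feeds into catering load-in (must start by hour 19, minus 2-hour gap → hour 17); so lighting stringing must finish by hour 17 and therefore start by hour 15.
Table placement must finish before lighting stringing (must start by hour 15). With a 5-hour duration, table placement must start by 15 − 5 = hour 10.
Linen setting must finish before the final walkthrough (must start by hour 23). With a 1-hour duration, linen setting must start by 23 − 1 = hour 22.
Tent raising has several dependents: table placement (must start by hour 10, minus 3-hour gap → hour 7); linen setting (must start by hour 22); lighting stringing (must start by hour 15, minus 1-hour gap → hour 14); catering load-in (must start by hour 19). The earliest of those limits is hour 7, so tent raising must start by 7 − 1 = hour 6.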